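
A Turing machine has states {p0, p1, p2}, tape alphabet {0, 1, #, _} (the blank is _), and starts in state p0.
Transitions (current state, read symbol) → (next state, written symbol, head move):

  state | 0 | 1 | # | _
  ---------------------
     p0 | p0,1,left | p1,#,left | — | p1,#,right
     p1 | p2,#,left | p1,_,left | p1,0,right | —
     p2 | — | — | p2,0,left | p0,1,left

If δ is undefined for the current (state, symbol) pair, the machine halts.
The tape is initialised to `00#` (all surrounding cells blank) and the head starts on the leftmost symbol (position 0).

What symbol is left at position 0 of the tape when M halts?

state=p0 head=0 tape=_[0]0#   (p0,0)→(p0,1,left)
state=p0 head=-1 tape=[_]10#   (p0,_)→(p1,#,right)
state=p1 head=0 tape=#[1]0#   (p1,1)→(p1,_,left)
state=p1 head=-1 tape=[#]_0#   (p1,#)→(p1,0,right)
state=p1 head=0 tape=0[_]0#
Cell 0 holds _ when M halts.

_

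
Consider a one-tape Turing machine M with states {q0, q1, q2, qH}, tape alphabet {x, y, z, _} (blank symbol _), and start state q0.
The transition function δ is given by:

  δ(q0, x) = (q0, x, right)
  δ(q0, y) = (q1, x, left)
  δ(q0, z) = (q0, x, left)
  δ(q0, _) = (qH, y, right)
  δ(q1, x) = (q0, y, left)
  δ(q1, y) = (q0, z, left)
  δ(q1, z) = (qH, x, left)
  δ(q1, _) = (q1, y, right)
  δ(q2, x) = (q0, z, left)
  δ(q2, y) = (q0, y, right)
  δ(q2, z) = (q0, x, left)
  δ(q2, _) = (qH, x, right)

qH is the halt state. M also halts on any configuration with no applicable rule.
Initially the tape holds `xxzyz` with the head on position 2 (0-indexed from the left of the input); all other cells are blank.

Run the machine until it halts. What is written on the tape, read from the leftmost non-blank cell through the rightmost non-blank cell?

state=q0 head=2 tape=_xx[z]yz   (q0,z)→(q0,x,left)
state=q0 head=1 tape=_x[x]xyz   (q0,x)→(q0,x,right)
state=q0 head=2 tape=_xx[x]yz   (q0,x)→(q0,x,right)
state=q0 head=3 tape=_xxx[y]z   (q0,y)→(q1,x,left)
state=q1 head=2 tape=_xx[x]xz   (q1,x)→(q0,y,left)
state=q0 head=1 tape=_x[x]yxz   (q0,x)→(q0,x,right)
state=q0 head=2 tape=_xx[y]xz   (q0,y)→(q1,x,left)
state=q1 head=1 tape=_x[x]xxz   (q1,x)→(q0,y,left)
state=q0 head=0 tape=_[x]yxxz   (q0,x)→(q0,x,right)
state=q0 head=1 tape=_x[y]xxz   (q0,y)→(q1,x,left)
state=q1 head=0 tape=_[x]xxxz   (q1,x)→(q0,y,left)
state=q0 head=-1 tape=[_]yxxxz   (q0,_)→(qH,y,right)
state=qH head=0 tape=y[y]xxxz
The non-blank tape span at halt is yyxxxz.

yyxxxz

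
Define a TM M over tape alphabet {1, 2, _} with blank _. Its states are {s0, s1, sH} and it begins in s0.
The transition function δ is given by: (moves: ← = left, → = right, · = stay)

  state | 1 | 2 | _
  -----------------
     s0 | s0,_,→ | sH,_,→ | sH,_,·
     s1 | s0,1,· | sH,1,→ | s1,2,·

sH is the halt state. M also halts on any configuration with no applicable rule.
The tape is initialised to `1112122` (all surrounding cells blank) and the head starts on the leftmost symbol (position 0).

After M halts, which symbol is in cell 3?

_

s0 | [1]112122   read 1 → write _, move →, go to s0
s0 | _[1]12122   read 1 → write _, move →, go to s0
s0 | __[1]2122   read 1 → write _, move →, go to s0
s0 | ___[2]122   read 2 → write _, move →, go to sH
sH | ____[1]22
Cell 3 holds _ when M halts.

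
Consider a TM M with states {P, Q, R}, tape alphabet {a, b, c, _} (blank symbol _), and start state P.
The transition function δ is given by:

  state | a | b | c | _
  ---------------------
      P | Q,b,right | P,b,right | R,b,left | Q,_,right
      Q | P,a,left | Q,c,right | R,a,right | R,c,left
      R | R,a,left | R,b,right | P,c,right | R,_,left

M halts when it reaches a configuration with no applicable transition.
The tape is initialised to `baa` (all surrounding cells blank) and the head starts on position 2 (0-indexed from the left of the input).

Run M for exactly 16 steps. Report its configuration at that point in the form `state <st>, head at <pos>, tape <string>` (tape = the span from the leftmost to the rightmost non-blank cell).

state=P head=2 tape=ba[a]____   (P,a)→(Q,b,right)
state=Q head=3 tape=bab[_]___   (Q,_)→(R,c,left)
state=R head=2 tape=ba[b]c___   (R,b)→(R,b,right)
state=R head=3 tape=bab[c]___   (R,c)→(P,c,right)
state=P head=4 tape=babc[_]__   (P,_)→(Q,_,right)
state=Q head=5 tape=babc_[_]_   (Q,_)→(R,c,left)
state=R head=4 tape=babc[_]c_   (R,_)→(R,_,left)
state=R head=3 tape=bab[c]_c_   (R,c)→(P,c,right)
state=P head=4 tape=babc[_]c_   (P,_)→(Q,_,right)
state=Q head=5 tape=babc_[c]_   (Q,c)→(R,a,right)
state=R head=6 tape=babc_a[_]   (R,_)→(R,_,left)
state=R head=5 tape=babc_[a]_   (R,a)→(R,a,left)
state=R head=4 tape=babc[_]a_   (R,_)→(R,_,left)
state=R head=3 tape=bab[c]_a_   (R,c)→(P,c,right)
state=P head=4 tape=babc[_]a_   (P,_)→(Q,_,right)
state=Q head=5 tape=babc_[a]_   (Q,a)→(P,a,left)
state=P head=4 tape=babc[_]a_
After 16 steps: state P, head at 4, tape babc_a.

state P, head at 4, tape babc_a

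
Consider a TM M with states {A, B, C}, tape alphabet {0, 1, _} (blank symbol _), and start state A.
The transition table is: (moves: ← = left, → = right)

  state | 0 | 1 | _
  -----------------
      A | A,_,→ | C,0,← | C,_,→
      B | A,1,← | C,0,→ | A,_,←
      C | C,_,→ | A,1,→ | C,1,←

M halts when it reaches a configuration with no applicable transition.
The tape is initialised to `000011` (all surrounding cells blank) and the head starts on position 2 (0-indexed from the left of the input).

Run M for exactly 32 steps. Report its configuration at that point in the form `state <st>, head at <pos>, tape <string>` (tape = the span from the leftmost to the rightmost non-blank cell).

state C, head at 2, tape 0_111111

A | 00[0]011__   read 0 → write _, move →, go to A
A | 00_[0]11__   read 0 → write _, move →, go to A
A | 00__[1]1__   read 1 → write 0, move ←, go to C
C | 00_[_]01__   read _ → write 1, move ←, go to C
C | 00[_]101__   read _ → write 1, move ←, go to C
C | 0[0]1101__   read 0 → write _, move →, go to C
C | 0_[1]101__   read 1 → write 1, move →, go to A
A | 0_1[1]01__   read 1 → write 0, move ←, go to C
C | 0_[1]001__   read 1 → write 1, move →, go to A
A | 0_1[0]01__   read 0 → write _, move →, go to A
A | 0_1_[0]1__   read 0 → write _, move →, go to A
A | 0_1__[1]__   read 1 → write 0, move ←, go to C
C | 0_1_[_]0__   read _ → write 1, move ←, go to C
C | 0_1[_]10__   read _ → write 1, move ←, go to C
C | 0_[1]110__   read 1 → write 1, move →, go to A
A | 0_1[1]10__   read 1 → write 0, move ←, go to C
C | 0_[1]010__   read 1 → write 1, move →, go to A
A | 0_1[0]10__   read 0 → write _, move →, go to A
A | 0_1_[1]0__   read 1 → write 0, move ←, go to C
C | 0_1[_]00__   read _ → write 1, move ←, go to C
C | 0_[1]100__   read 1 → write 1, move →, go to A
A | 0_1[1]00__   read 1 → write 0, move ←, go to C
C | 0_[1]000__   read 1 → write 1, move →, go to A
A | 0_1[0]00__   read 0 → write _, move →, go to A
A | 0_1_[0]0__   read 0 → write _, move →, go to A
A | 0_1__[0]__   read 0 → write _, move →, go to A
A | 0_1___[_]_   read _ → write _, move →, go to C
C | 0_1____[_]   read _ → write 1, move ←, go to C
C | 0_1___[_]1   read _ → write 1, move ←, go to C
C | 0_1__[_]11   read _ → write 1, move ←, go to C
C | 0_1_[_]111   read _ → write 1, move ←, go to C
C | 0_1[_]1111   read _ → write 1, move ←, go to C
C | 0_[1]11111
After 32 steps: state C, head at 2, tape 0_111111.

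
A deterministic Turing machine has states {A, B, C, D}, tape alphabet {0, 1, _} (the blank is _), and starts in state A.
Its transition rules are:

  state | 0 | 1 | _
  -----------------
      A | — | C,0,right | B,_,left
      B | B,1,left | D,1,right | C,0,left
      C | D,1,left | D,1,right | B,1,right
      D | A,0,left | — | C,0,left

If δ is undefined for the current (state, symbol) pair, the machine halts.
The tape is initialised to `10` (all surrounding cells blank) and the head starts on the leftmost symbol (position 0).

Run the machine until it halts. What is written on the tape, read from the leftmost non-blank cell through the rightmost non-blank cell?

state=A head=0 tape=___[1]0   (A,1)→(C,0,right)
state=C head=1 tape=___0[0]   (C,0)→(D,1,left)
state=D head=0 tape=___[0]1   (D,0)→(A,0,left)
state=A head=-1 tape=__[_]01   (A,_)→(B,_,left)
state=B head=-2 tape=_[_]_01   (B,_)→(C,0,left)
state=C head=-3 tape=[_]0_01   (C,_)→(B,1,right)
state=B head=-2 tape=1[0]_01   (B,0)→(B,1,left)
state=B head=-3 tape=[1]1_01   (B,1)→(D,1,right)
state=D head=-2 tape=1[1]_01
The non-blank tape span at halt is 11_01.

11_01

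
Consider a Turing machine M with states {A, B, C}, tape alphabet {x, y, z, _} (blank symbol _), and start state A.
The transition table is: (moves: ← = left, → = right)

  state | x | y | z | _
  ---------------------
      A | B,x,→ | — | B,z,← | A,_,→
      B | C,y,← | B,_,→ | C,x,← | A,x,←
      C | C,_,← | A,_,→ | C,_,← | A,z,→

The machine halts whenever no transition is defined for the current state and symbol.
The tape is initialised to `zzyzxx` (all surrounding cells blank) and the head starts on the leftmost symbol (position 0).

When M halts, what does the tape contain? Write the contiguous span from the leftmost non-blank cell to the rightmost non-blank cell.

zzz___yx

state=A head=0 tape=__[z]zyzxx   (A,z)→(B,z,←)
state=B head=-1 tape=_[_]zzyzxx   (B,_)→(A,x,←)
state=A head=-2 tape=[_]xzzyzxx   (A,_)→(A,_,→)
state=A head=-1 tape=_[x]zzyzxx   (A,x)→(B,x,→)
state=B head=0 tape=_x[z]zyzxx   (B,z)→(C,x,←)
state=C head=-1 tape=_[x]xzyzxx   (C,x)→(C,_,←)
state=C head=-2 tape=[_]_xzyzxx   (C,_)→(A,z,→)
state=A head=-1 tape=z[_]xzyzxx   (A,_)→(A,_,→)
state=A head=0 tape=z_[x]zyzxx   (A,x)→(B,x,→)
state=B head=1 tape=z_x[z]yzxx   (B,z)→(C,x,←)
state=C head=0 tape=z_[x]xyzxx   (C,x)→(C,_,←)
state=C head=-1 tape=z[_]_xyzxx   (C,_)→(A,z,→)
state=A head=0 tape=zz[_]xyzxx   (A,_)→(A,_,→)
state=A head=1 tape=zz_[x]yzxx   (A,x)→(B,x,→)
state=B head=2 tape=zz_x[y]zxx   (B,y)→(B,_,→)
state=B head=3 tape=zz_x_[z]xx   (B,z)→(C,x,←)
state=C head=2 tape=zz_x[_]xxx   (C,_)→(A,z,→)
state=A head=3 tape=zz_xz[x]xx   (A,x)→(B,x,→)
state=B head=4 tape=zz_xzx[x]x   (B,x)→(C,y,←)
state=C head=3 tape=zz_xz[x]yx   (C,x)→(C,_,←)
state=C head=2 tape=zz_x[z]_yx   (C,z)→(C,_,←)
state=C head=1 tape=zz_[x]__yx   (C,x)→(C,_,←)
state=C head=0 tape=zz[_]___yx   (C,_)→(A,z,→)
state=A head=1 tape=zzz[_]__yx   (A,_)→(A,_,→)
state=A head=2 tape=zzz_[_]_yx   (A,_)→(A,_,→)
state=A head=3 tape=zzz__[_]yx   (A,_)→(A,_,→)
state=A head=4 tape=zzz___[y]x
The non-blank tape span at halt is zzz___yx.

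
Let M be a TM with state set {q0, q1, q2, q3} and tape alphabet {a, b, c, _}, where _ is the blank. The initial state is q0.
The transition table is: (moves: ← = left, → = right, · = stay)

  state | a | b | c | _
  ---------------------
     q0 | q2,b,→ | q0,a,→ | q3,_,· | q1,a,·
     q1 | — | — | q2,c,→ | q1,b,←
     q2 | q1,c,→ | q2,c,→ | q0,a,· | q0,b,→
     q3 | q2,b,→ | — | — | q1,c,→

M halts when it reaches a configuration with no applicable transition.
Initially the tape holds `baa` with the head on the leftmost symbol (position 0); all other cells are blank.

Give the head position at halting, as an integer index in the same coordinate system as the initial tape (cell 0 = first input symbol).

state=q0 head=0 tape=[b]aa___   (q0,b)→(q0,a,→)
state=q0 head=1 tape=a[a]a___   (q0,a)→(q2,b,→)
state=q2 head=2 tape=ab[a]___   (q2,a)→(q1,c,→)
state=q1 head=3 tape=abc[_]__   (q1,_)→(q1,b,←)
state=q1 head=2 tape=ab[c]b__   (q1,c)→(q2,c,→)
state=q2 head=3 tape=abc[b]__   (q2,b)→(q2,c,→)
state=q2 head=4 tape=abcc[_]_   (q2,_)→(q0,b,→)
state=q0 head=5 tape=abccb[_]   (q0,_)→(q1,a,·)
state=q1 head=5 tape=abccb[a]
At halt the head is at cell 5.

5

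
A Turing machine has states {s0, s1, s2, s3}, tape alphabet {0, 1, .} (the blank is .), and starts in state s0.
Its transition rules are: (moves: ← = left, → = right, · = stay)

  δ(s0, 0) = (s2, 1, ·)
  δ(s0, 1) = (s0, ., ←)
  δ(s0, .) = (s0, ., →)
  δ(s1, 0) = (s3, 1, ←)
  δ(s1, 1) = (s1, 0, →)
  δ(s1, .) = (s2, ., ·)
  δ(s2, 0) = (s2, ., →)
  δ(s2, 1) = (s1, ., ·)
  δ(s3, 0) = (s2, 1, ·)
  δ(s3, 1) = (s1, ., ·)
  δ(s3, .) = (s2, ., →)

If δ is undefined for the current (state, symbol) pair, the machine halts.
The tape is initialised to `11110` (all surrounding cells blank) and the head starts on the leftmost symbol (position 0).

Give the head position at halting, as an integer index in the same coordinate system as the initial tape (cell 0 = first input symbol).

4

state=s0 head=0 tape=.[1]1110   (s0,1)→(s0,.,←)
state=s0 head=-1 tape=[.].1110   (s0,.)→(s0,.,→)
state=s0 head=0 tape=.[.]1110   (s0,.)→(s0,.,→)
state=s0 head=1 tape=..[1]110   (s0,1)→(s0,.,←)
state=s0 head=0 tape=.[.].110   (s0,.)→(s0,.,→)
state=s0 head=1 tape=..[.]110   (s0,.)→(s0,.,→)
state=s0 head=2 tape=...[1]10   (s0,1)→(s0,.,←)
state=s0 head=1 tape=..[.].10   (s0,.)→(s0,.,→)
state=s0 head=2 tape=...[.]10   (s0,.)→(s0,.,→)
state=s0 head=3 tape=....[1]0   (s0,1)→(s0,.,←)
state=s0 head=2 tape=...[.].0   (s0,.)→(s0,.,→)
state=s0 head=3 tape=....[.]0   (s0,.)→(s0,.,→)
state=s0 head=4 tape=.....[0]   (s0,0)→(s2,1,·)
state=s2 head=4 tape=.....[1]   (s2,1)→(s1,.,·)
state=s1 head=4 tape=.....[.]   (s1,.)→(s2,.,·)
state=s2 head=4 tape=.....[.]
At halt the head is at cell 4.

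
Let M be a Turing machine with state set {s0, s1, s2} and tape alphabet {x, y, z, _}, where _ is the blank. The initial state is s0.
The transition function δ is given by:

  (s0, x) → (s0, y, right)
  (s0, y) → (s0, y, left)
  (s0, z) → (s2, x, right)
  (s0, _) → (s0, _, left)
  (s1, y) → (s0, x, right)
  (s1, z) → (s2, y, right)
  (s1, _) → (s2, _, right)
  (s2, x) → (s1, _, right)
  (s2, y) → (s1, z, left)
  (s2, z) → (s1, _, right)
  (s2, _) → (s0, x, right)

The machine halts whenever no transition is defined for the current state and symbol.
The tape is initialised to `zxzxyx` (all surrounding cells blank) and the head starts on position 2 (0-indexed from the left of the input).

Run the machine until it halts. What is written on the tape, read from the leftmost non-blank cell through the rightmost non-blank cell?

state=s0 head=2 tape=zx[z]xyx_   (s0,z)→(s2,x,right)
state=s2 head=3 tape=zxx[x]yx_   (s2,x)→(s1,_,right)
state=s1 head=4 tape=zxx_[y]x_   (s1,y)→(s0,x,right)
state=s0 head=5 tape=zxx_x[x]_   (s0,x)→(s0,y,right)
state=s0 head=6 tape=zxx_xy[_]   (s0,_)→(s0,_,left)
state=s0 head=5 tape=zxx_x[y]_   (s0,y)→(s0,y,left)
state=s0 head=4 tape=zxx_[x]y_   (s0,x)→(s0,y,right)
state=s0 head=5 tape=zxx_y[y]_   (s0,y)→(s0,y,left)
state=s0 head=4 tape=zxx_[y]y_   (s0,y)→(s0,y,left)
state=s0 head=3 tape=zxx[_]yy_   (s0,_)→(s0,_,left)
state=s0 head=2 tape=zx[x]_yy_   (s0,x)→(s0,y,right)
state=s0 head=3 tape=zxy[_]yy_   (s0,_)→(s0,_,left)
state=s0 head=2 tape=zx[y]_yy_   (s0,y)→(s0,y,left)
state=s0 head=1 tape=z[x]y_yy_   (s0,x)→(s0,y,right)
state=s0 head=2 tape=zy[y]_yy_   (s0,y)→(s0,y,left)
state=s0 head=1 tape=z[y]y_yy_   (s0,y)→(s0,y,left)
state=s0 head=0 tape=[z]yy_yy_   (s0,z)→(s2,x,right)
state=s2 head=1 tape=x[y]y_yy_   (s2,y)→(s1,z,left)
state=s1 head=0 tape=[x]zy_yy_
The non-blank tape span at halt is xzy_yy.

xzy_yy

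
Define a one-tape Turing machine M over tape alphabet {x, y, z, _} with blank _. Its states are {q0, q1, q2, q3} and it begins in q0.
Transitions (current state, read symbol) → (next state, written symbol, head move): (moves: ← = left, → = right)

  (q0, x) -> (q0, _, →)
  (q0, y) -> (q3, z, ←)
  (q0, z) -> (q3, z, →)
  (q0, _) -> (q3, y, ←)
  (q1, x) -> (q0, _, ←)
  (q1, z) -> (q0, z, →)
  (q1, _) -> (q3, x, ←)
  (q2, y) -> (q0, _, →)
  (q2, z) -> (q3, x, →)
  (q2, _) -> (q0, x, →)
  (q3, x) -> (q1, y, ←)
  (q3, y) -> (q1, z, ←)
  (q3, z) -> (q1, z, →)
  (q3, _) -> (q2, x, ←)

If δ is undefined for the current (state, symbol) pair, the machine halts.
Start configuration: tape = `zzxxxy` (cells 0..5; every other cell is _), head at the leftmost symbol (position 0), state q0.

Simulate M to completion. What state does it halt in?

q2

q0 | ___[z]zxxxy   read z → write z, move →, go to q3
q3 | ___z[z]xxxy   read z → write z, move →, go to q1
q1 | ___zz[x]xxy   read x → write _, move ←, go to q0
q0 | ___z[z]_xxy   read z → write z, move →, go to q3
q3 | ___zz[_]xxy   read _ → write x, move ←, go to q2
q2 | ___z[z]xxxy   read z → write x, move →, go to q3
q3 | ___zx[x]xxy   read x → write y, move ←, go to q1
q1 | ___z[x]yxxy   read x → write _, move ←, go to q0
q0 | ___[z]_yxxy   read z → write z, move →, go to q3
q3 | ___z[_]yxxy   read _ → write x, move ←, go to q2
q2 | ___[z]xyxxy   read z → write x, move →, go to q3
q3 | ___x[x]yxxy   read x → write y, move ←, go to q1
q1 | ___[x]yyxxy   read x → write _, move ←, go to q0
q0 | __[_]_yyxxy   read _ → write y, move ←, go to q3
q3 | _[_]y_yyxxy   read _ → write x, move ←, go to q2
q2 | [_]xy_yyxxy   read _ → write x, move →, go to q0
q0 | x[x]y_yyxxy   read x → write _, move →, go to q0
q0 | x_[y]_yyxxy   read y → write z, move ←, go to q3
q3 | x[_]z_yyxxy   read _ → write x, move ←, go to q2
q2 | [x]xz_yyxxy
No transition is defined for (q2, x); M halts in state q2.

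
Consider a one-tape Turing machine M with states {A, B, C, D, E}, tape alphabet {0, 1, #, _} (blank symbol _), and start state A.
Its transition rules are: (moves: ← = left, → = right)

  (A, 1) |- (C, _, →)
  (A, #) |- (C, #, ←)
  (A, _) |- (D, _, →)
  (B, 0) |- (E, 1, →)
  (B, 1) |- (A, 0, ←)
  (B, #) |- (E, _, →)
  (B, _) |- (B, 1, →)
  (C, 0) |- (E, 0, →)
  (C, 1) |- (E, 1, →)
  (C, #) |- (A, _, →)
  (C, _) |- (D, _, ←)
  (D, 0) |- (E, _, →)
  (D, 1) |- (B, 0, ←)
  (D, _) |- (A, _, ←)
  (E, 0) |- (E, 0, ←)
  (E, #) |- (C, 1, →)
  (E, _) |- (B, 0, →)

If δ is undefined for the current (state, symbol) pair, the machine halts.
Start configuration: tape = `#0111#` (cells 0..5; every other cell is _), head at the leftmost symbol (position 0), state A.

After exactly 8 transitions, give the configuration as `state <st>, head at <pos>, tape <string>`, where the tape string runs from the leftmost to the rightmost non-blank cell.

state D, head at -2, tape #0111#

A | ___[#]0111#   read # → write #, move ←, go to C
C | __[_]#0111#   read _ → write _, move ←, go to D
D | _[_]_#0111#   read _ → write _, move ←, go to A
A | [_]__#0111#   read _ → write _, move →, go to D
D | _[_]_#0111#   read _ → write _, move ←, go to A
A | [_]__#0111#   read _ → write _, move →, go to D
D | _[_]_#0111#   read _ → write _, move ←, go to A
A | [_]__#0111#   read _ → write _, move →, go to D
D | _[_]_#0111#
After 8 steps: state D, head at -2, tape #0111#.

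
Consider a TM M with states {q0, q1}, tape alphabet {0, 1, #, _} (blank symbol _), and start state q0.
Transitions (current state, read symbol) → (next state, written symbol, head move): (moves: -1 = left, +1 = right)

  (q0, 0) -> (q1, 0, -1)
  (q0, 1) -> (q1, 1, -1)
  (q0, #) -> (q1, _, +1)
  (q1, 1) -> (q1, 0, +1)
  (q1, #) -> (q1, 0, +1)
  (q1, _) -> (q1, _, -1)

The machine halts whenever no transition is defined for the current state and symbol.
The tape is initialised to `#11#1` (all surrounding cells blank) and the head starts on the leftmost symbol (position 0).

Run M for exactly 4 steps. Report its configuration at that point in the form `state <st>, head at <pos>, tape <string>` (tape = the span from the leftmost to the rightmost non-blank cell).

state=q0 head=0 tape=[#]11#1   (q0,#)→(q1,_,+1)
state=q1 head=1 tape=_[1]1#1   (q1,1)→(q1,0,+1)
state=q1 head=2 tape=_0[1]#1   (q1,1)→(q1,0,+1)
state=q1 head=3 tape=_00[#]1   (q1,#)→(q1,0,+1)
state=q1 head=4 tape=_000[1]
After 4 steps: state q1, head at 4, tape 0001.

state q1, head at 4, tape 0001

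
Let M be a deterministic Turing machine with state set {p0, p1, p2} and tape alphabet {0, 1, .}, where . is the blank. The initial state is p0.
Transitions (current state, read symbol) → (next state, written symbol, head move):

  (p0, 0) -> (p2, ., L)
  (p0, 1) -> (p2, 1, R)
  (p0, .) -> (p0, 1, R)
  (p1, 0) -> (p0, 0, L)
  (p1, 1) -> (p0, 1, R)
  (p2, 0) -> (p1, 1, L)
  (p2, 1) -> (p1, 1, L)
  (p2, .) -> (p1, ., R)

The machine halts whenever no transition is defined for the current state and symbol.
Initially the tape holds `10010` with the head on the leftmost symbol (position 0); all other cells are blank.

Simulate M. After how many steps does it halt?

p0 | [1]0010..   read 1 → write 1, move R, go to p2
p2 | 1[0]010..   read 0 → write 1, move L, go to p1
p1 | [1]1010..   read 1 → write 1, move R, go to p0
p0 | 1[1]010..   read 1 → write 1, move R, go to p2
p2 | 11[0]10..   read 0 → write 1, move L, go to p1
p1 | 1[1]110..   read 1 → write 1, move R, go to p0
p0 | 11[1]10..   read 1 → write 1, move R, go to p2
p2 | 111[1]0..   read 1 → write 1, move L, go to p1
p1 | 11[1]10..   read 1 → write 1, move R, go to p0
p0 | 111[1]0..   read 1 → write 1, move R, go to p2
p2 | 1111[0]..   read 0 → write 1, move L, go to p1
p1 | 111[1]1..   read 1 → write 1, move R, go to p0
p0 | 1111[1]..   read 1 → write 1, move R, go to p2
p2 | 11111[.].   read . → write ., move R, go to p1
p1 | 11111.[.]
M halts after 14 transitions.

14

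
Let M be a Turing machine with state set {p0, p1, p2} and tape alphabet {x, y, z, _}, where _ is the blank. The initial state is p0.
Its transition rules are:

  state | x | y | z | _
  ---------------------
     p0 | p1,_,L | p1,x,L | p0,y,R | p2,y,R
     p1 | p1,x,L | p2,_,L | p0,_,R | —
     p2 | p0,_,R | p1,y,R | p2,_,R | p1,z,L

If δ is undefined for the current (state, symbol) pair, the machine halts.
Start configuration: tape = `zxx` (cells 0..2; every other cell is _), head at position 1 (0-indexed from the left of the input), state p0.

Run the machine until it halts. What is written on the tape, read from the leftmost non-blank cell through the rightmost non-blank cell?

z_z_z

p0 | _z[x]x__   read x → write _, move L, go to p1
p1 | _[z]_x__   read z → write _, move R, go to p0
p0 | __[_]x__   read _ → write y, move R, go to p2
p2 | __y[x]__   read x → write _, move R, go to p0
p0 | __y_[_]_   read _ → write y, move R, go to p2
p2 | __y_y[_]   read _ → write z, move L, go to p1
p1 | __y_[y]z   read y → write _, move L, go to p2
p2 | __y[_]_z   read _ → write z, move L, go to p1
p1 | __[y]z_z   read y → write _, move L, go to p2
p2 | _[_]_z_z   read _ → write z, move L, go to p1
p1 | [_]z_z_z
The non-blank tape span at halt is z_z_z.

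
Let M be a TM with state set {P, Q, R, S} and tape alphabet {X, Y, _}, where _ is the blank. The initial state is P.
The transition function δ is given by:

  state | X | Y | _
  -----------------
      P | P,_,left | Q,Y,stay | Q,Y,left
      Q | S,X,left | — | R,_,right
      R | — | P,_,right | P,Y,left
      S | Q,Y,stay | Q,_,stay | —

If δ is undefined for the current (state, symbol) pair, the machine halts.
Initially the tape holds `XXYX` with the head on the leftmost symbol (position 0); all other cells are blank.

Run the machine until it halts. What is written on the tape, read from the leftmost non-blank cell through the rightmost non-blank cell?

state=P head=0 tape=__[X]XYX   (P,X)→(P,_,left)
state=P head=-1 tape=_[_]_XYX   (P,_)→(Q,Y,left)
state=Q head=-2 tape=[_]Y_XYX   (Q,_)→(R,_,right)
state=R head=-1 tape=_[Y]_XYX   (R,Y)→(P,_,right)
state=P head=0 tape=__[_]XYX   (P,_)→(Q,Y,left)
state=Q head=-1 tape=_[_]YXYX   (Q,_)→(R,_,right)
state=R head=0 tape=__[Y]XYX   (R,Y)→(P,_,right)
state=P head=1 tape=___[X]YX   (P,X)→(P,_,left)
state=P head=0 tape=__[_]_YX   (P,_)→(Q,Y,left)
state=Q head=-1 tape=_[_]Y_YX   (Q,_)→(R,_,right)
state=R head=0 tape=__[Y]_YX   (R,Y)→(P,_,right)
state=P head=1 tape=___[_]YX   (P,_)→(Q,Y,left)
state=Q head=0 tape=__[_]YYX   (Q,_)→(R,_,right)
state=R head=1 tape=___[Y]YX   (R,Y)→(P,_,right)
state=P head=2 tape=____[Y]X   (P,Y)→(Q,Y,stay)
state=Q head=2 tape=____[Y]X
The non-blank tape span at halt is YX.

YX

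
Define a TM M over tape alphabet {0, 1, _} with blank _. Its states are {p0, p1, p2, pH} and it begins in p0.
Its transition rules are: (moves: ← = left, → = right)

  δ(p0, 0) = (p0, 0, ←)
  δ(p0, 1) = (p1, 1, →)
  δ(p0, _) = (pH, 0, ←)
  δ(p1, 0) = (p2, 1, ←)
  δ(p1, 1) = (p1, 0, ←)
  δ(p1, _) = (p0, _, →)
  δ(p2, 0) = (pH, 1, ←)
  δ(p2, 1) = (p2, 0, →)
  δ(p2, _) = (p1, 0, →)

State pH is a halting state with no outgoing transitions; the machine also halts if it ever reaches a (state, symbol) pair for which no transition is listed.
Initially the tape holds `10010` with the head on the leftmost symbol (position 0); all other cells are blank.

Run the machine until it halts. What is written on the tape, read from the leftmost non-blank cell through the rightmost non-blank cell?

00110

state=p0 head=0 tape=[1]0010   (p0,1)→(p1,1,→)
state=p1 head=1 tape=1[0]010   (p1,0)→(p2,1,←)
state=p2 head=0 tape=[1]1010   (p2,1)→(p2,0,→)
state=p2 head=1 tape=0[1]010   (p2,1)→(p2,0,→)
state=p2 head=2 tape=00[0]10   (p2,0)→(pH,1,←)
state=pH head=1 tape=0[0]110
The non-blank tape span at halt is 00110.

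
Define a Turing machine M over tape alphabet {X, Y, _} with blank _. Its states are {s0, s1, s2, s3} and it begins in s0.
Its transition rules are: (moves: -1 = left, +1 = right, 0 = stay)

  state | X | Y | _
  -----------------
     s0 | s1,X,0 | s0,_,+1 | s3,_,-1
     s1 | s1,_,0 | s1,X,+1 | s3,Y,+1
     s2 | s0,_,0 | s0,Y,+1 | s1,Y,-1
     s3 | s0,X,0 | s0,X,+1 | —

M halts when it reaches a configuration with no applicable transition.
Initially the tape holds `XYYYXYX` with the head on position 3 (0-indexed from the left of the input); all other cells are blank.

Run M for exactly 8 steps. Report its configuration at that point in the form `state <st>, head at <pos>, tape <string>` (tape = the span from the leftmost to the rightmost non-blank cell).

state s3, head at 7, tape XYY_YXY

s0 | XYY[Y]XYX_   read Y → write _, move +1, go to s0
s0 | XYY_[X]YX_   read X → write X, move 0, go to s1
s1 | XYY_[X]YX_   read X → write _, move 0, go to s1
s1 | XYY_[_]YX_   read _ → write Y, move +1, go to s3
s3 | XYY_Y[Y]X_   read Y → write X, move +1, go to s0
s0 | XYY_YX[X]_   read X → write X, move 0, go to s1
s1 | XYY_YX[X]_   read X → write _, move 0, go to s1
s1 | XYY_YX[_]_   read _ → write Y, move +1, go to s3
s3 | XYY_YXY[_]
After 8 steps: state s3, head at 7, tape XYY_YXY.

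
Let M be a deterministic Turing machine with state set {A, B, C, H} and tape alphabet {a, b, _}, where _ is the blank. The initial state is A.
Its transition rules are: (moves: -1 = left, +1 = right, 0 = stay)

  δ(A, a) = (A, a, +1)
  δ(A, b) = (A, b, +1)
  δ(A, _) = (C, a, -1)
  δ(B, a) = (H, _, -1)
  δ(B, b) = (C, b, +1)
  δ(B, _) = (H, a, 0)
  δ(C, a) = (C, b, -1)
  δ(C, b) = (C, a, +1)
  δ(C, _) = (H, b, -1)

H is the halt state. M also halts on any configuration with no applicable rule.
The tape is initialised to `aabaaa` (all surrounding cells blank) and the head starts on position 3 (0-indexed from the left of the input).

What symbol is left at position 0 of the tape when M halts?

state=A head=3 tape=__aab[a]aa_   (A,a)→(A,a,+1)
state=A head=4 tape=__aaba[a]a_   (A,a)→(A,a,+1)
state=A head=5 tape=__aabaa[a]_   (A,a)→(A,a,+1)
state=A head=6 tape=__aabaaa[_]   (A,_)→(C,a,-1)
state=C head=5 tape=__aabaa[a]a   (C,a)→(C,b,-1)
state=C head=4 tape=__aaba[a]ba   (C,a)→(C,b,-1)
state=C head=3 tape=__aab[a]bba   (C,a)→(C,b,-1)
state=C head=2 tape=__aa[b]bbba   (C,b)→(C,a,+1)
state=C head=3 tape=__aaa[b]bba   (C,b)→(C,a,+1)
state=C head=4 tape=__aaaa[b]ba   (C,b)→(C,a,+1)
state=C head=5 tape=__aaaaa[b]a   (C,b)→(C,a,+1)
state=C head=6 tape=__aaaaaa[a]   (C,a)→(C,b,-1)
state=C head=5 tape=__aaaaa[a]b   (C,a)→(C,b,-1)
state=C head=4 tape=__aaaa[a]bb   (C,a)→(C,b,-1)
state=C head=3 tape=__aaa[a]bbb   (C,a)→(C,b,-1)
state=C head=2 tape=__aa[a]bbbb   (C,a)→(C,b,-1)
state=C head=1 tape=__a[a]bbbbb   (C,a)→(C,b,-1)
state=C head=0 tape=__[a]bbbbbb   (C,a)→(C,b,-1)
state=C head=-1 tape=_[_]bbbbbbb   (C,_)→(H,b,-1)
state=H head=-2 tape=[_]bbbbbbbb
Cell 0 holds b when M halts.

b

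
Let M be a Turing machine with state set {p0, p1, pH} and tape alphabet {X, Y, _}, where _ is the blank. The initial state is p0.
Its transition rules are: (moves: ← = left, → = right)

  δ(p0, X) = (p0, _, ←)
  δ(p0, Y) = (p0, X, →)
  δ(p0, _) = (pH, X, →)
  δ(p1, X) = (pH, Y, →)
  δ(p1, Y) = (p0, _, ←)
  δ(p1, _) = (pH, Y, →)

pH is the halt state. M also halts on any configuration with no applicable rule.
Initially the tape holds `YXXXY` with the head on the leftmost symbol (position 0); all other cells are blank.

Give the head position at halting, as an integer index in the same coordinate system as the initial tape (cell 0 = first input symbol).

p0 | _[Y]XXXY   read Y → write X, move →, go to p0
p0 | _X[X]XXY   read X → write _, move ←, go to p0
p0 | _[X]_XXY   read X → write _, move ←, go to p0
p0 | [_]__XXY   read _ → write X, move →, go to pH
pH | X[_]_XXY
At halt the head is at cell 0.

0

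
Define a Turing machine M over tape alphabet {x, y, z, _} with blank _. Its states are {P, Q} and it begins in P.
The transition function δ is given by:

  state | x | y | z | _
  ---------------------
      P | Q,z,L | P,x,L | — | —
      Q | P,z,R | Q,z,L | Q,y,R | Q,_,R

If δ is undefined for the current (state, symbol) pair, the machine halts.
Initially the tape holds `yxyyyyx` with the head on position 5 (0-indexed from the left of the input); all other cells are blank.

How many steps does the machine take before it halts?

state=P head=5 tape=_yxyyy[y]x_   (P,y)→(P,x,L)
state=P head=4 tape=_yxyy[y]xx_   (P,y)→(P,x,L)
state=P head=3 tape=_yxy[y]xxx_   (P,y)→(P,x,L)
state=P head=2 tape=_yx[y]xxxx_   (P,y)→(P,x,L)
state=P head=1 tape=_y[x]xxxxx_   (P,x)→(Q,z,L)
state=Q head=0 tape=_[y]zxxxxx_   (Q,y)→(Q,z,L)
state=Q head=-1 tape=[_]zzxxxxx_   (Q,_)→(Q,_,R)
state=Q head=0 tape=_[z]zxxxxx_   (Q,z)→(Q,y,R)
state=Q head=1 tape=_y[z]xxxxx_   (Q,z)→(Q,y,R)
state=Q head=2 tape=_yy[x]xxxx_   (Q,x)→(P,z,R)
state=P head=3 tape=_yyz[x]xxx_   (P,x)→(Q,z,L)
state=Q head=2 tape=_yy[z]zxxx_   (Q,z)→(Q,y,R)
state=Q head=3 tape=_yyy[z]xxx_   (Q,z)→(Q,y,R)
state=Q head=4 tape=_yyyy[x]xx_   (Q,x)→(P,z,R)
state=P head=5 tape=_yyyyz[x]x_   (P,x)→(Q,z,L)
state=Q head=4 tape=_yyyy[z]zx_   (Q,z)→(Q,y,R)
state=Q head=5 tape=_yyyyy[z]x_   (Q,z)→(Q,y,R)
state=Q head=6 tape=_yyyyyy[x]_   (Q,x)→(P,z,R)
state=P head=7 tape=_yyyyyyz[_]
M halts after 18 transitions.

18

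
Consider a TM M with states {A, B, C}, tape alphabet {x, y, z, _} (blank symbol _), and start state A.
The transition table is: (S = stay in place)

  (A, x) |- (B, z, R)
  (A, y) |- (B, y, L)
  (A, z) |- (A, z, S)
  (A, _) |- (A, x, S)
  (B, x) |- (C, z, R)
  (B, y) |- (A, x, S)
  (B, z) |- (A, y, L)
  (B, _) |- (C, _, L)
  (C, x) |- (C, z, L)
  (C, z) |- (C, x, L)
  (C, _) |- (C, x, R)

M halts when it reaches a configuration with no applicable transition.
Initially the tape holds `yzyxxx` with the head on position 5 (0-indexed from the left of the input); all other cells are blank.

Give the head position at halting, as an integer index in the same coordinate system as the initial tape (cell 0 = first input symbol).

state=A head=5 tape=yzyxx[x]_   (A,x)→(B,z,R)
state=B head=6 tape=yzyxxz[_]   (B,_)→(C,_,L)
state=C head=5 tape=yzyxx[z]_   (C,z)→(C,x,L)
state=C head=4 tape=yzyx[x]x_   (C,x)→(C,z,L)
state=C head=3 tape=yzy[x]zx_   (C,x)→(C,z,L)
state=C head=2 tape=yz[y]zzx_
At halt the head is at cell 2.

2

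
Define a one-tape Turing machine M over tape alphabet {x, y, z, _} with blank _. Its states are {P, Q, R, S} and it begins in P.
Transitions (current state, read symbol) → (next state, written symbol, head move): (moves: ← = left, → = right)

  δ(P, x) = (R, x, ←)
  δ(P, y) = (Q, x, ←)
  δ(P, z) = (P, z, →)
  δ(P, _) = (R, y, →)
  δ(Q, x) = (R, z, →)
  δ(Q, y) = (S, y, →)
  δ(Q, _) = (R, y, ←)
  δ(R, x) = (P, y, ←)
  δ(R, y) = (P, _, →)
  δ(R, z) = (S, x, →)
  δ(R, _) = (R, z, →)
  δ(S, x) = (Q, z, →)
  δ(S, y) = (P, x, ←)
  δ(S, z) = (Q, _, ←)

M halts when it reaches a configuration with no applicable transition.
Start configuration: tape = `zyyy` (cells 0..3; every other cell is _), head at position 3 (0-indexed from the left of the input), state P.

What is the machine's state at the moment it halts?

state=P head=3 tape=zyy[y]_   (P,y)→(Q,x,←)
state=Q head=2 tape=zy[y]x_   (Q,y)→(S,y,→)
state=S head=3 tape=zyy[x]_   (S,x)→(Q,z,→)
state=Q head=4 tape=zyyz[_]   (Q,_)→(R,y,←)
state=R head=3 tape=zyy[z]y   (R,z)→(S,x,→)
state=S head=4 tape=zyyx[y]   (S,y)→(P,x,←)
state=P head=3 tape=zyy[x]x   (P,x)→(R,x,←)
state=R head=2 tape=zy[y]xx   (R,y)→(P,_,→)
state=P head=3 tape=zy_[x]x   (P,x)→(R,x,←)
state=R head=2 tape=zy[_]xx   (R,_)→(R,z,→)
state=R head=3 tape=zyz[x]x   (R,x)→(P,y,←)
state=P head=2 tape=zy[z]yx   (P,z)→(P,z,→)
state=P head=3 tape=zyz[y]x   (P,y)→(Q,x,←)
state=Q head=2 tape=zy[z]xx
No transition is defined for (Q, z); M halts in state Q.

Q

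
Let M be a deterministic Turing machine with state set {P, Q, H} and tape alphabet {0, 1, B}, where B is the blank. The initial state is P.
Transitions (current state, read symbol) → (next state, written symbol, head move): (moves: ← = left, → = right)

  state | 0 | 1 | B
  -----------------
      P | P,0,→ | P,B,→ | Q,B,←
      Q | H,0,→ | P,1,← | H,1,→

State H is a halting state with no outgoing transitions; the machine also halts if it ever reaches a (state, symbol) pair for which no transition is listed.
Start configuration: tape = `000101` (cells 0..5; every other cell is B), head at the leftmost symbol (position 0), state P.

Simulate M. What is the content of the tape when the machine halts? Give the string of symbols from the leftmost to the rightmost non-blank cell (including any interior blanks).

000B01

P | [0]00101B   read 0 → write 0, move →, go to P
P | 0[0]0101B   read 0 → write 0, move →, go to P
P | 00[0]101B   read 0 → write 0, move →, go to P
P | 000[1]01B   read 1 → write B, move →, go to P
P | 000B[0]1B   read 0 → write 0, move →, go to P
P | 000B0[1]B   read 1 → write B, move →, go to P
P | 000B0B[B]   read B → write B, move ←, go to Q
Q | 000B0[B]B   read B → write 1, move →, go to H
H | 000B01[B]
The non-blank tape span at halt is 000B01.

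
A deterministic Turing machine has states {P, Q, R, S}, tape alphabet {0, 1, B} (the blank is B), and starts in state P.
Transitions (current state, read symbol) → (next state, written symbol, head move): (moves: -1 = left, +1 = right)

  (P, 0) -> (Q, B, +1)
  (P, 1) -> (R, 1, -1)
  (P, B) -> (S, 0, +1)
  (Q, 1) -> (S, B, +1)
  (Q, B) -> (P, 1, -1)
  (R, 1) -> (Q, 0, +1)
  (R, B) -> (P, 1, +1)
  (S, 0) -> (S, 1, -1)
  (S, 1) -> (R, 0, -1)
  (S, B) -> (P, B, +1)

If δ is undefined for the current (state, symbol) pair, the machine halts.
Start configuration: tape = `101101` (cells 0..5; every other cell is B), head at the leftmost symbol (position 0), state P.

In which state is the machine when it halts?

P | B[1]01101B   read 1 → write 1, move -1, go to R
R | [B]101101B   read B → write 1, move +1, go to P
P | 1[1]01101B   read 1 → write 1, move -1, go to R
R | [1]101101B   read 1 → write 0, move +1, go to Q
Q | 0[1]01101B   read 1 → write B, move +1, go to S
S | 0B[0]1101B   read 0 → write 1, move -1, go to S
S | 0[B]11101B   read B → write B, move +1, go to P
P | 0B[1]1101B   read 1 → write 1, move -1, go to R
R | 0[B]11101B   read B → write 1, move +1, go to P
P | 01[1]1101B   read 1 → write 1, move -1, go to R
R | 0[1]11101B   read 1 → write 0, move +1, go to Q
Q | 00[1]1101B   read 1 → write B, move +1, go to S
S | 00B[1]101B   read 1 → write 0, move -1, go to R
R | 00[B]0101B   read B → write 1, move +1, go to P
P | 001[0]101B   read 0 → write B, move +1, go to Q
Q | 001B[1]01B   read 1 → write B, move +1, go to S
S | 001BB[0]1B   read 0 → write 1, move -1, go to S
S | 001B[B]11B   read B → write B, move +1, go to P
P | 001BB[1]1B   read 1 → write 1, move -1, go to R
R | 001B[B]11B   read B → write 1, move +1, go to P
P | 001B1[1]1B   read 1 → write 1, move -1, go to R
R | 001B[1]11B   read 1 → write 0, move +1, go to Q
Q | 001B0[1]1B   read 1 → write B, move +1, go to S
S | 001B0B[1]B   read 1 → write 0, move -1, go to R
R | 001B0[B]0B   read B → write 1, move +1, go to P
P | 001B01[0]B   read 0 → write B, move +1, go to Q
Q | 001B01B[B]   read B → write 1, move -1, go to P
P | 001B01[B]1   read B → write 0, move +1, go to S
S | 001B010[1]   read 1 → write 0, move -1, go to R
R | 001B01[0]0
No transition is defined for (R, 0); M halts in state R.

R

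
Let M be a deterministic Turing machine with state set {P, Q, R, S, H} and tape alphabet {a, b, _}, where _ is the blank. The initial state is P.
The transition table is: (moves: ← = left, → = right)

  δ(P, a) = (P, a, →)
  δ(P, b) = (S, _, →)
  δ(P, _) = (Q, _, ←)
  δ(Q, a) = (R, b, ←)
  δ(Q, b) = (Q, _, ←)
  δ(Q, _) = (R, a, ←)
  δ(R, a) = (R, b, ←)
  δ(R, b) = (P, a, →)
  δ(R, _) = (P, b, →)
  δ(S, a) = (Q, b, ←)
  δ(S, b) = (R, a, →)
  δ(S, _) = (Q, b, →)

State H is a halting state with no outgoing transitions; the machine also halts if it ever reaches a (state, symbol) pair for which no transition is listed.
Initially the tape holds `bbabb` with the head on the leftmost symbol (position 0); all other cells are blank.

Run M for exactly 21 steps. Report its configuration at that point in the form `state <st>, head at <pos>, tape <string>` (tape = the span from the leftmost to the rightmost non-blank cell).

state Q, head at 7, tape b_aab_ab

P | [b]babb____   read b → write _, move →, go to S
S | _[b]abb____   read b → write a, move →, go to R
R | _a[a]bb____   read a → write b, move ←, go to R
R | _[a]bbb____   read a → write b, move ←, go to R
R | [_]bbbb____   read _ → write b, move →, go to P
P | b[b]bbb____   read b → write _, move →, go to S
S | b_[b]bb____   read b → write a, move →, go to R
R | b_a[b]b____   read b → write a, move →, go to P
P | b_aa[b]____   read b → write _, move →, go to S
S | b_aa_[_]___   read _ → write b, move →, go to Q
Q | b_aa_b[_]__   read _ → write a, move ←, go to R
R | b_aa_[b]a__   read b → write a, move →, go to P
P | b_aa_a[a]__   read a → write a, move →, go to P
P | b_aa_aa[_]_   read _ → write _, move ←, go to Q
Q | b_aa_a[a]__   read a → write b, move ←, go to R
R | b_aa_[a]b__   read a → write b, move ←, go to R
R | b_aa[_]bb__   read _ → write b, move →, go to P
P | b_aab[b]b__   read b → write _, move →, go to S
S | b_aab_[b]__   read b → write a, move →, go to R
R | b_aab_a[_]_   read _ → write b, move →, go to P
P | b_aab_ab[_]   read _ → write _, move ←, go to Q
Q | b_aab_a[b]_
After 21 steps: state Q, head at 7, tape b_aab_ab.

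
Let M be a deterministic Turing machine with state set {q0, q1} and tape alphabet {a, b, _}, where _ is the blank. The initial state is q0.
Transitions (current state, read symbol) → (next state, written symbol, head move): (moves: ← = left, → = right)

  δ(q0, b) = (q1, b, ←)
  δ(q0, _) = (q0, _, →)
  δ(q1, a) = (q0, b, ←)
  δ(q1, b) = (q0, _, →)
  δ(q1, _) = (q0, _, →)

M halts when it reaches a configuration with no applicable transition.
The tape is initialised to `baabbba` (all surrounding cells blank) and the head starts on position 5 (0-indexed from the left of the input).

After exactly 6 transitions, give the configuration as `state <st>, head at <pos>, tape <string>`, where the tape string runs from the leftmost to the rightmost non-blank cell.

state=q0 head=5 tape=baabb[b]a   (q0,b)→(q1,b,←)
state=q1 head=4 tape=baab[b]ba   (q1,b)→(q0,_,→)
state=q0 head=5 tape=baab_[b]a   (q0,b)→(q1,b,←)
state=q1 head=4 tape=baab[_]ba   (q1,_)→(q0,_,→)
state=q0 head=5 tape=baab_[b]a   (q0,b)→(q1,b,←)
state=q1 head=4 tape=baab[_]ba   (q1,_)→(q0,_,→)
state=q0 head=5 tape=baab_[b]a
After 6 steps: state q0, head at 5, tape baab_ba.

state q0, head at 5, tape baab_ba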